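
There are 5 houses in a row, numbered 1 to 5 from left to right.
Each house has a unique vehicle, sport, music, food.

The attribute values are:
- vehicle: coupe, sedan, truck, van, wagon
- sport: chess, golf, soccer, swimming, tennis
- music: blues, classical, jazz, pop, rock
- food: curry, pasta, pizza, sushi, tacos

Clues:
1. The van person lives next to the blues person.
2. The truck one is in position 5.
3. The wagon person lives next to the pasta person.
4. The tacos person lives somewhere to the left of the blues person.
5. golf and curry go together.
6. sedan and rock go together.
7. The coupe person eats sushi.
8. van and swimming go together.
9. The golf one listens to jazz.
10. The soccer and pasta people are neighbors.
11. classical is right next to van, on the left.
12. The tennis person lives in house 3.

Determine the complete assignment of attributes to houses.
Solution:

House | Vehicle | Sport | Music | Food
--------------------------------------
  1   | wagon | soccer | classical | tacos
  2   | van | swimming | pop | pasta
  3   | coupe | tennis | blues | sushi
  4   | sedan | chess | rock | pizza
  5   | truck | golf | jazz | curry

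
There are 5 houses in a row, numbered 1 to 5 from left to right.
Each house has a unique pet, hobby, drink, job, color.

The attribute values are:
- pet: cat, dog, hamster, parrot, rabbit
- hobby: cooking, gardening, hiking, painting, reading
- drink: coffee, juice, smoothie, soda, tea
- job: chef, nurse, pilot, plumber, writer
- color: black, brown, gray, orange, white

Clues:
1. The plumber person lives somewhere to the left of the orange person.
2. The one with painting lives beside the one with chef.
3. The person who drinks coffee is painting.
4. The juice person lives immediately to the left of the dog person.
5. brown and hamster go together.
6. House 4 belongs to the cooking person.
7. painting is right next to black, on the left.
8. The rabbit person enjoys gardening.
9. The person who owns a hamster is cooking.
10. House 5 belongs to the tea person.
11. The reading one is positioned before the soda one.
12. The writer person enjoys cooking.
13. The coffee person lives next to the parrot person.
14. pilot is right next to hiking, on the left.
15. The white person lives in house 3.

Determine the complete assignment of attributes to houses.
Solution:

House | Pet | Hobby | Drink | Job | Color
-----------------------------------------
  1   | cat | painting | coffee | pilot | gray
  2   | parrot | hiking | juice | chef | black
  3   | dog | reading | smoothie | plumber | white
  4   | hamster | cooking | soda | writer | brown
  5   | rabbit | gardening | tea | nurse | orange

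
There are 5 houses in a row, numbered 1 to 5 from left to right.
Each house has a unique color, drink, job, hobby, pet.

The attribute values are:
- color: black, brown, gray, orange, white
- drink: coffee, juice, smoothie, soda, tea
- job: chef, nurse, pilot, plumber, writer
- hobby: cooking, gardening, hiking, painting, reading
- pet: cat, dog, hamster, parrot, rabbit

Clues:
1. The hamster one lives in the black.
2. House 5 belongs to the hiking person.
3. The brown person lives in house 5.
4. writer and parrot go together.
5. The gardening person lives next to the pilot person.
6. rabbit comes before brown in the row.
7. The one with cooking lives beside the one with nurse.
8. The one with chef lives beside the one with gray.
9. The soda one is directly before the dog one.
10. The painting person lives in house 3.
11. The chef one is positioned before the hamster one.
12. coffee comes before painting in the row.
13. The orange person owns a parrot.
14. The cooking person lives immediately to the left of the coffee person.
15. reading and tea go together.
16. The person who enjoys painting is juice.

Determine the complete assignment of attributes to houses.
Solution:

House | Color | Drink | Job | Hobby | Pet
-----------------------------------------
  1   | white | soda | chef | cooking | rabbit
  2   | gray | coffee | nurse | gardening | dog
  3   | black | juice | pilot | painting | hamster
  4   | orange | tea | writer | reading | parrot
  5   | brown | smoothie | plumber | hiking | cat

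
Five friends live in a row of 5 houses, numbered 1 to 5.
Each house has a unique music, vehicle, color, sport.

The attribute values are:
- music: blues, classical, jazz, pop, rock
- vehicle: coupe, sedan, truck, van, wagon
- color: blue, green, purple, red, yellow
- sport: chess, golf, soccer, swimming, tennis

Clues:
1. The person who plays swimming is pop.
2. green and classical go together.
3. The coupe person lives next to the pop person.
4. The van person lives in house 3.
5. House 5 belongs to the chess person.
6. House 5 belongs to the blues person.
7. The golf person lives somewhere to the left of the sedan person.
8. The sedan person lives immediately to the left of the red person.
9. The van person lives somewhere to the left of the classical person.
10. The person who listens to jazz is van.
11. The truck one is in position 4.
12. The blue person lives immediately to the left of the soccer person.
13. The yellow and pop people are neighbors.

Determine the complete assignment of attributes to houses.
Solution:

House | Music | Vehicle | Color | Sport
---------------------------------------
  1   | rock | coupe | yellow | golf
  2   | pop | sedan | blue | swimming
  3   | jazz | van | red | soccer
  4   | classical | truck | green | tennis
  5   | blues | wagon | purple | chess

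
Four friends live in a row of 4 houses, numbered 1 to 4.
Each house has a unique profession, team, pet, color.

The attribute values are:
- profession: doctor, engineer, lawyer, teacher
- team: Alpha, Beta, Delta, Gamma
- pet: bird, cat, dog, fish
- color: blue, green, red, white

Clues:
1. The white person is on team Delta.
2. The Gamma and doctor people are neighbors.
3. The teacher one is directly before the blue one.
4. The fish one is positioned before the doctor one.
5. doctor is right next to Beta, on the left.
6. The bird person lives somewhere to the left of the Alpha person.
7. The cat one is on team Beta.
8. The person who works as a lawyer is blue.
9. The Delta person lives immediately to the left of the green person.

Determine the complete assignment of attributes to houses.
Solution:

House | Profession | Team | Pet | Color
---------------------------------------
  1   | engineer | Gamma | fish | red
  2   | doctor | Delta | bird | white
  3   | teacher | Beta | cat | green
  4   | lawyer | Alpha | dog | blue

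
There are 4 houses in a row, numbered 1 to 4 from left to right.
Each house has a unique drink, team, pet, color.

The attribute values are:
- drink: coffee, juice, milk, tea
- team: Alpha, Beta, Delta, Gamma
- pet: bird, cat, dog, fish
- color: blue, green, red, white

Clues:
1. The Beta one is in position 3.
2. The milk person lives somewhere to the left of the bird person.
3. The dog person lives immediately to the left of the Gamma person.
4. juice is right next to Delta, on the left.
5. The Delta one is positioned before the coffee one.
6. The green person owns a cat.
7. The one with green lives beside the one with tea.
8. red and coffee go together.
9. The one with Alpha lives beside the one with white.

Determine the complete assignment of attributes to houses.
Solution:

House | Drink | Team | Pet | Color
----------------------------------
  1   | juice | Alpha | cat | green
  2   | tea | Delta | fish | white
  3   | milk | Beta | dog | blue
  4   | coffee | Gamma | bird | red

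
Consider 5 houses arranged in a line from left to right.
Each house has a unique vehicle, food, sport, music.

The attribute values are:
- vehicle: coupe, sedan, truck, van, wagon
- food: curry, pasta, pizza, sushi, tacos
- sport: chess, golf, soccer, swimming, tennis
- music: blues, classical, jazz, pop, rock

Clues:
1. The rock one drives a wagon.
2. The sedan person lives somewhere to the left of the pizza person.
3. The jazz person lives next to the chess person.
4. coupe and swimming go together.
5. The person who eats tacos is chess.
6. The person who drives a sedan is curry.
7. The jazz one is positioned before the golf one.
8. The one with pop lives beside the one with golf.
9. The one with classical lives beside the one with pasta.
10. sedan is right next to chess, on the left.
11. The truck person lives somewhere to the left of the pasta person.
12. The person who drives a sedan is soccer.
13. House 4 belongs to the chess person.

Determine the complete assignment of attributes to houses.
Solution:

House | Vehicle | Food | Sport | Music
--------------------------------------
  1   | truck | sushi | tennis | classical
  2   | coupe | pasta | swimming | blues
  3   | sedan | curry | soccer | jazz
  4   | van | tacos | chess | pop
  5   | wagon | pizza | golf | rock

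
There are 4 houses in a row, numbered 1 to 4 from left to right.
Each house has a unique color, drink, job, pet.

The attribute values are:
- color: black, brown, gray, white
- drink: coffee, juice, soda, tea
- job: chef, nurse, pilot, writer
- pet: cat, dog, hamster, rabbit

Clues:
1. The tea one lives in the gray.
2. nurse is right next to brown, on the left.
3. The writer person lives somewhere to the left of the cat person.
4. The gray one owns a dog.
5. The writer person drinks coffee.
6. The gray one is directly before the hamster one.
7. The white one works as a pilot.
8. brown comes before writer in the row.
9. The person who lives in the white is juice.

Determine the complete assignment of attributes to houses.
Solution:

House | Color | Drink | Job | Pet
---------------------------------
  1   | gray | tea | nurse | dog
  2   | brown | soda | chef | hamster
  3   | black | coffee | writer | rabbit
  4   | white | juice | pilot | cat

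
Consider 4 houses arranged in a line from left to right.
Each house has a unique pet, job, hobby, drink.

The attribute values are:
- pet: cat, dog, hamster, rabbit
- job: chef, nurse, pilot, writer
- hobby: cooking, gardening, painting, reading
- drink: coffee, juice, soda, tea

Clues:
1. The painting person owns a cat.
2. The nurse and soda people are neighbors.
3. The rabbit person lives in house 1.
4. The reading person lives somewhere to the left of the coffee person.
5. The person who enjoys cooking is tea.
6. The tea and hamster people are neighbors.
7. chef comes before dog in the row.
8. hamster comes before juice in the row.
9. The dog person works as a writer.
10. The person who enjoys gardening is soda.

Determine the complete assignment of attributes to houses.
Solution:

House | Pet | Job | Hobby | Drink
---------------------------------
  1   | rabbit | nurse | cooking | tea
  2   | hamster | chef | gardening | soda
  3   | dog | writer | reading | juice
  4   | cat | pilot | painting | coffee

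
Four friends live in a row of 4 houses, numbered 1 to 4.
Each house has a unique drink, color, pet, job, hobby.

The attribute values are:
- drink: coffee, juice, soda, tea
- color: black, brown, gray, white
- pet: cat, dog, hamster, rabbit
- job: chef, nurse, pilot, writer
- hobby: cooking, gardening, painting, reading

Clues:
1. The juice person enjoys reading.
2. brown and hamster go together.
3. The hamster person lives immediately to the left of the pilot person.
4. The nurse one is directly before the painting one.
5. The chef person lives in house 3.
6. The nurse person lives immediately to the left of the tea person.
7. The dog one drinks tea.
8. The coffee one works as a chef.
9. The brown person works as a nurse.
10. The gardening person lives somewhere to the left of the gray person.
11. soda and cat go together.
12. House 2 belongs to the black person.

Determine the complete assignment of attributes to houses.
Solution:

House | Drink | Color | Pet | Job | Hobby
-----------------------------------------
  1   | juice | brown | hamster | nurse | reading
  2   | tea | black | dog | pilot | painting
  3   | coffee | white | rabbit | chef | gardening
  4   | soda | gray | cat | writer | cooking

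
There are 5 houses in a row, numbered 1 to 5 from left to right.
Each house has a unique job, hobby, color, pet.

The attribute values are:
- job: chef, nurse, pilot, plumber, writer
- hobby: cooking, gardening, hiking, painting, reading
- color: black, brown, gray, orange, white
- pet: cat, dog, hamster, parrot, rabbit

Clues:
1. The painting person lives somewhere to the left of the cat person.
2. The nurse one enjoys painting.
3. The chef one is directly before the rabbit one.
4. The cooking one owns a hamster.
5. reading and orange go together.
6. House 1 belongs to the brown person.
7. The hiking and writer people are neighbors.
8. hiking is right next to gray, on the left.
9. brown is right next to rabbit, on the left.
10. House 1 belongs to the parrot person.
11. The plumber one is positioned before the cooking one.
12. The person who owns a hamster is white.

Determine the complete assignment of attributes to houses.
Solution:

House | Job | Hobby | Color | Pet
---------------------------------
  1   | chef | hiking | brown | parrot
  2   | writer | gardening | gray | rabbit
  3   | nurse | painting | black | dog
  4   | plumber | reading | orange | cat
  5   | pilot | cooking | white | hamster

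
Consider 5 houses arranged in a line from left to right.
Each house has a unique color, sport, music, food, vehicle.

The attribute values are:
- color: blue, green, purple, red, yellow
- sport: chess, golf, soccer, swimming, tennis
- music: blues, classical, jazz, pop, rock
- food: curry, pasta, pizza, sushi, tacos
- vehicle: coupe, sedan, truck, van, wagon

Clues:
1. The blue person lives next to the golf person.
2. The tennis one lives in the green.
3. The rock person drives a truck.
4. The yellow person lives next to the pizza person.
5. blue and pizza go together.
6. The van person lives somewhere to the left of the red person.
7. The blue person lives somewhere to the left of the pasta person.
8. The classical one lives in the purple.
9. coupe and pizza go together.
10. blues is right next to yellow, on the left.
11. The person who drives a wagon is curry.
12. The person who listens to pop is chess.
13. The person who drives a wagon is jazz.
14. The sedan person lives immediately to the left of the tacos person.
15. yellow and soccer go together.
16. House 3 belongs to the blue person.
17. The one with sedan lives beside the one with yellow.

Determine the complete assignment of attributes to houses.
Solution:

House | Color | Sport | Music | Food | Vehicle
----------------------------------------------
  1   | green | tennis | blues | sushi | sedan
  2   | yellow | soccer | rock | tacos | truck
  3   | blue | chess | pop | pizza | coupe
  4   | purple | golf | classical | pasta | van
  5   | red | swimming | jazz | curry | wagon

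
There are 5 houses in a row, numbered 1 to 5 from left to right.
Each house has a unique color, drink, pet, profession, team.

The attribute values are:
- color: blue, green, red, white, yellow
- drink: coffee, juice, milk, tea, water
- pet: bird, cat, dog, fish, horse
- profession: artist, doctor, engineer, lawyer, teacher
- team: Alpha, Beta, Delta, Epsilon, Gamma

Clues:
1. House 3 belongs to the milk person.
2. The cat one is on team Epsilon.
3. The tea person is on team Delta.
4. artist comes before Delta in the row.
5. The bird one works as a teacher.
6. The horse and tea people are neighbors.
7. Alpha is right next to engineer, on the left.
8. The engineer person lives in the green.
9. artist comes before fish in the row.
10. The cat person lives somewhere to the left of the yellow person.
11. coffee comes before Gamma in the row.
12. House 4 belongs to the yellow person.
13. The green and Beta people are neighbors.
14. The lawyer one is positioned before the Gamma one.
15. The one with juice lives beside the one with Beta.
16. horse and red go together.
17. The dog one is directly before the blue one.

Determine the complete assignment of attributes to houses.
Solution:

House | Color | Drink | Pet | Profession | Team
-----------------------------------------------
  1   | white | coffee | bird | teacher | Alpha
  2   | green | juice | cat | engineer | Epsilon
  3   | red | milk | horse | artist | Beta
  4   | yellow | tea | dog | lawyer | Delta
  5   | blue | water | fish | doctor | Gamma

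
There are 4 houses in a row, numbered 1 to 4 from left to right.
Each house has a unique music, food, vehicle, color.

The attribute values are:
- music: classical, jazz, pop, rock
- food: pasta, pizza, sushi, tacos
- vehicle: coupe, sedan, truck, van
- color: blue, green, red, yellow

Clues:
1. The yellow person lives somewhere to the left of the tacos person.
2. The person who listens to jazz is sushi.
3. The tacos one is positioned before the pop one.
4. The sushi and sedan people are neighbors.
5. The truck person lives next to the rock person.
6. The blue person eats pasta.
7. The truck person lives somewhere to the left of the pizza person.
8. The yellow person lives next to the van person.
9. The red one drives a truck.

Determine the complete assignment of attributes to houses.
Solution:

House | Music | Food | Vehicle | Color
--------------------------------------
  1   | jazz | sushi | truck | red
  2   | rock | pizza | sedan | yellow
  3   | classical | tacos | van | green
  4   | pop | pasta | coupe | blue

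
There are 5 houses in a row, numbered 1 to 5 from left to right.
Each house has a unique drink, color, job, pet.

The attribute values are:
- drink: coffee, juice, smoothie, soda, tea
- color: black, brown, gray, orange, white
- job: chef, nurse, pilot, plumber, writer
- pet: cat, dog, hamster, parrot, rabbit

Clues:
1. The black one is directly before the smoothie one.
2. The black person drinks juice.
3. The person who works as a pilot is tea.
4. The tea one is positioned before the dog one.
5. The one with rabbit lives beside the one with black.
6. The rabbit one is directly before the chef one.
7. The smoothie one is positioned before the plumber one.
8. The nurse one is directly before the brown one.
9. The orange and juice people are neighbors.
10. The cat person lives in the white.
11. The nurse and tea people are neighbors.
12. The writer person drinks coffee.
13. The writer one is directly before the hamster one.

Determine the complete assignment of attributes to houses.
Solution:

House | Drink | Color | Job | Pet
---------------------------------
  1   | coffee | orange | writer | rabbit
  2   | juice | black | chef | hamster
  3   | smoothie | white | nurse | cat
  4   | tea | brown | pilot | parrot
  5   | soda | gray | plumber | dog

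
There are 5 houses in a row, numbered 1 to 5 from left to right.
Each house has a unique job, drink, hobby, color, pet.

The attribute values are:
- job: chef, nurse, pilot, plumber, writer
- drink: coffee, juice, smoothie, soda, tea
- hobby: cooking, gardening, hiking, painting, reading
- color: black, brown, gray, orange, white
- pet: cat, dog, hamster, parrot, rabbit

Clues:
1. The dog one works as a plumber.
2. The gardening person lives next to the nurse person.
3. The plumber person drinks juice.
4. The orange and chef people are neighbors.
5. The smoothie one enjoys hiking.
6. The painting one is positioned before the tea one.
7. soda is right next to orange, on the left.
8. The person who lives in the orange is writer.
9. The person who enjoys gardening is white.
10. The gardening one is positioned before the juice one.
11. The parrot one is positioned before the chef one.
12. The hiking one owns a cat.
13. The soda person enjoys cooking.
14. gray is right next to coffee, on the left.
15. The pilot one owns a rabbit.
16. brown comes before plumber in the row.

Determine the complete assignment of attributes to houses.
Solution:

House | Job | Drink | Hobby | Color | Pet
-----------------------------------------
  1   | pilot | soda | cooking | gray | rabbit
  2   | writer | coffee | painting | orange | parrot
  3   | chef | tea | gardening | white | hamster
  4   | nurse | smoothie | hiking | brown | cat
  5   | plumber | juice | reading | black | dog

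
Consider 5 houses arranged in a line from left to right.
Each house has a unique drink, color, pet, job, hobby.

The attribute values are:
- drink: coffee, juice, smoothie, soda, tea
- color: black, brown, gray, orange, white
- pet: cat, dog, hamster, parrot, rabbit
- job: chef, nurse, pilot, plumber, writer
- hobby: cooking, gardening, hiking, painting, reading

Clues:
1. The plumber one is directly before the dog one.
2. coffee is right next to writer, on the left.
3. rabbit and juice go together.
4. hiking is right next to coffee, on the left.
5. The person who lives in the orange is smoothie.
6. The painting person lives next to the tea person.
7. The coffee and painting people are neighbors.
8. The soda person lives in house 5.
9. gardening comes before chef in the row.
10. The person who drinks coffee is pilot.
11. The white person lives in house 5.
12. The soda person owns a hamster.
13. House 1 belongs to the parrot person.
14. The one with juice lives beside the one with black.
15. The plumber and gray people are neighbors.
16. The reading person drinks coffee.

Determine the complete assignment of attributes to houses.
Solution:

House | Drink | Color | Pet | Job | Hobby
-----------------------------------------
  1   | smoothie | orange | parrot | plumber | hiking
  2   | coffee | gray | dog | pilot | reading
  3   | juice | brown | rabbit | writer | painting
  4   | tea | black | cat | nurse | gardening
  5   | soda | white | hamster | chef | cooking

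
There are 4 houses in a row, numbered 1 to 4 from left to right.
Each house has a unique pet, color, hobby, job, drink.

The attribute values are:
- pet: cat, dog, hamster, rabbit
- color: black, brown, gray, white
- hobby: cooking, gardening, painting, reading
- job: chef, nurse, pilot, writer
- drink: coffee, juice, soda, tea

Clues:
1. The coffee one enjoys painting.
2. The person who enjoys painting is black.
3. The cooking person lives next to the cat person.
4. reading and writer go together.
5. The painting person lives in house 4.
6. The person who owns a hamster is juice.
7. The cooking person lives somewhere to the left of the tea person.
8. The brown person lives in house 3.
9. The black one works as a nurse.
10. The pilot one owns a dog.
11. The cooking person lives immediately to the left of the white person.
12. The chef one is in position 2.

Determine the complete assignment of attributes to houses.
Solution:

House | Pet | Color | Hobby | Job | Drink
-----------------------------------------
  1   | dog | gray | cooking | pilot | soda
  2   | cat | white | gardening | chef | tea
  3   | hamster | brown | reading | writer | juice
  4   | rabbit | black | painting | nurse | coffee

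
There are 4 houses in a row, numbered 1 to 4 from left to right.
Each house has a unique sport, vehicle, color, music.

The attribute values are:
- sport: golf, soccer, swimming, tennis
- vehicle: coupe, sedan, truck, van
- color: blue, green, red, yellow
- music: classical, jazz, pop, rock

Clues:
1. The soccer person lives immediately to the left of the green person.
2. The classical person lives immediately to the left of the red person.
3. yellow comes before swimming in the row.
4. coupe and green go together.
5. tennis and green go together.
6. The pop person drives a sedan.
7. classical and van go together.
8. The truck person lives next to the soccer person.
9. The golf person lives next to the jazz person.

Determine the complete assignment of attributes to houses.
Solution:

House | Sport | Vehicle | Color | Music
---------------------------------------
  1   | golf | van | yellow | classical
  2   | swimming | truck | red | jazz
  3   | soccer | sedan | blue | pop
  4   | tennis | coupe | green | rock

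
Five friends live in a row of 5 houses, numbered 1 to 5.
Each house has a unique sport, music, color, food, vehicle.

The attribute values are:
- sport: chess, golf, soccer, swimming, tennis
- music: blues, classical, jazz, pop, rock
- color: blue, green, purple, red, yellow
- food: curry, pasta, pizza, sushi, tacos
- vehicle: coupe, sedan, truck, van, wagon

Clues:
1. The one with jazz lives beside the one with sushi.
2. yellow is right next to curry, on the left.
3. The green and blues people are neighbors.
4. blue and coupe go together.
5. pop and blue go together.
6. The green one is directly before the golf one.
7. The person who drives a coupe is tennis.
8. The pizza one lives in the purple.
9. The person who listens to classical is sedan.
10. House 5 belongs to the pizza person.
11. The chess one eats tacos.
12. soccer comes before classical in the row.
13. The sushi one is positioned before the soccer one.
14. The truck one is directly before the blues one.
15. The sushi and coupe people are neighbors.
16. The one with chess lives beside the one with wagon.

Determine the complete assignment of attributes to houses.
Solution:

House | Sport | Music | Color | Food | Vehicle
----------------------------------------------
  1   | chess | jazz | green | tacos | truck
  2   | golf | blues | yellow | sushi | wagon
  3   | tennis | pop | blue | curry | coupe
  4   | soccer | rock | red | pasta | van
  5   | swimming | classical | purple | pizza | sedan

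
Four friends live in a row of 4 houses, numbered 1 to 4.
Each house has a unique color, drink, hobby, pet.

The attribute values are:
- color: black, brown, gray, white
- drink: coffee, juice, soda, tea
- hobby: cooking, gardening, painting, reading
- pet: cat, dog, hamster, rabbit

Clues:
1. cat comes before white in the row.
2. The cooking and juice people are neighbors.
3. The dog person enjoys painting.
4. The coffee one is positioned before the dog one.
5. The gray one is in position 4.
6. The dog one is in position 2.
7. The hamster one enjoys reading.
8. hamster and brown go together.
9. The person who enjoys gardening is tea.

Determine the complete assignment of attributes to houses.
Solution:

House | Color | Drink | Hobby | Pet
-----------------------------------
  1   | black | coffee | cooking | cat
  2   | white | juice | painting | dog
  3   | brown | soda | reading | hamster
  4   | gray | tea | gardening | rabbit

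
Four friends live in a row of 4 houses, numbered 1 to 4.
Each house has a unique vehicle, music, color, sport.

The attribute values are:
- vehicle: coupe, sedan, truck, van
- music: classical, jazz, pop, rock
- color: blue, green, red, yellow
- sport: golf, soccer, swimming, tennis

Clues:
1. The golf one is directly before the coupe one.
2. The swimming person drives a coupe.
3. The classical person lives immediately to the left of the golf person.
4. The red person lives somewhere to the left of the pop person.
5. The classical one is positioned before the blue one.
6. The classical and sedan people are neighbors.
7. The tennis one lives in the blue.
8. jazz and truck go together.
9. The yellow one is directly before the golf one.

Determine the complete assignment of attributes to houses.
Solution:

House | Vehicle | Music | Color | Sport
---------------------------------------
  1   | van | classical | yellow | soccer
  2   | sedan | rock | red | golf
  3   | coupe | pop | green | swimming
  4   | truck | jazz | blue | tennis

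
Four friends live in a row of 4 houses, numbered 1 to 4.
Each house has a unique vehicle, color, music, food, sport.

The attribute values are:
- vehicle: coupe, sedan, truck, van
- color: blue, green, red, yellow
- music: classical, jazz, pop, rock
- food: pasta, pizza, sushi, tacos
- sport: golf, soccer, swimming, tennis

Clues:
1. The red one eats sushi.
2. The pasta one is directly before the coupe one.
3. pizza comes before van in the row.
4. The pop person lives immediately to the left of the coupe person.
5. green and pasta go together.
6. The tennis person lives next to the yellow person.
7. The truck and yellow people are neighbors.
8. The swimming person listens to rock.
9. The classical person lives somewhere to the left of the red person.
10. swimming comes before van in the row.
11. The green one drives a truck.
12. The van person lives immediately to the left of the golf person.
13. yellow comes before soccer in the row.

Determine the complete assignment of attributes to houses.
Solution:

House | Vehicle | Color | Music | Food | Sport
----------------------------------------------
  1   | truck | green | pop | pasta | tennis
  2   | coupe | yellow | rock | pizza | swimming
  3   | van | blue | classical | tacos | soccer
  4   | sedan | red | jazz | sushi | golf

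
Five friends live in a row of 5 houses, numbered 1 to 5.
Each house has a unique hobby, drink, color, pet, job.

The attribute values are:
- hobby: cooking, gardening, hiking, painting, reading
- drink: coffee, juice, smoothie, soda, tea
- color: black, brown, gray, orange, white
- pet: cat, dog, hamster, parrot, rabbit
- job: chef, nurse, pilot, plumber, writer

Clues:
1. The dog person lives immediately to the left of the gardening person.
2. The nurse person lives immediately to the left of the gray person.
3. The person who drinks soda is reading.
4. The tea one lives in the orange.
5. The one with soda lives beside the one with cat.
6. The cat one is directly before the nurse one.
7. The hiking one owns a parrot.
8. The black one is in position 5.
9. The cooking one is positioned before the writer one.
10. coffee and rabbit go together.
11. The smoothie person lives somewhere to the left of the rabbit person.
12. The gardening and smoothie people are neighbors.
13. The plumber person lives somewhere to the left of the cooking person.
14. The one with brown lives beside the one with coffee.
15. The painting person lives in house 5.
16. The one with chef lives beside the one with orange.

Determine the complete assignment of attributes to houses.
Solution:

House | Hobby | Drink | Color | Pet | Job
-----------------------------------------
  1   | reading | soda | white | dog | chef
  2   | gardening | tea | orange | cat | plumber
  3   | hiking | smoothie | brown | parrot | nurse
  4   | cooking | coffee | gray | rabbit | pilot
  5   | painting | juice | black | hamster | writer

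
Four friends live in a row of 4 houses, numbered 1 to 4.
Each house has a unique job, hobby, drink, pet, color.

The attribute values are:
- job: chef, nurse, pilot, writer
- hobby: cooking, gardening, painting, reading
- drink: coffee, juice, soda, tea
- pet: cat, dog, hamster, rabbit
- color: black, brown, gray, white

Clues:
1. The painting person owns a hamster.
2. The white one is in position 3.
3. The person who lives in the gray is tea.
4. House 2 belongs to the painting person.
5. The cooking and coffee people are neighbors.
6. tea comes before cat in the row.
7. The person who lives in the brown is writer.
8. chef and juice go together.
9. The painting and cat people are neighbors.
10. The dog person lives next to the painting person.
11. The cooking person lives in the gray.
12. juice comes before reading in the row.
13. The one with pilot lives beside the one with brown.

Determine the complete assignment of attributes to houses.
Solution:

House | Job | Hobby | Drink | Pet | Color
-----------------------------------------
  1   | pilot | cooking | tea | dog | gray
  2   | writer | painting | coffee | hamster | brown
  3   | chef | gardening | juice | cat | white
  4   | nurse | reading | soda | rabbit | black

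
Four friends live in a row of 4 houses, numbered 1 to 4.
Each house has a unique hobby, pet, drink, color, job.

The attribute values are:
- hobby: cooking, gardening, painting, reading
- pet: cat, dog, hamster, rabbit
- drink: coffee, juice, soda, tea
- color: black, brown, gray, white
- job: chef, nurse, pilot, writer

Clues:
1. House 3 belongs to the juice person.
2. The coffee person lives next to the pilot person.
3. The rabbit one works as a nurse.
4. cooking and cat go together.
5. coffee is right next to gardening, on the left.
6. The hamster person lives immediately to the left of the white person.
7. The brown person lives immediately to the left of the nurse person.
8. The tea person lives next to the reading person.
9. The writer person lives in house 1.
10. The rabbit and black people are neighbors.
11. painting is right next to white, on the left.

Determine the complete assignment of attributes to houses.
Solution:

House | Hobby | Pet | Drink | Color | Job
-----------------------------------------
  1   | painting | hamster | tea | brown | writer
  2   | reading | rabbit | coffee | white | nurse
  3   | gardening | dog | juice | black | pilot
  4   | cooking | cat | soda | gray | chef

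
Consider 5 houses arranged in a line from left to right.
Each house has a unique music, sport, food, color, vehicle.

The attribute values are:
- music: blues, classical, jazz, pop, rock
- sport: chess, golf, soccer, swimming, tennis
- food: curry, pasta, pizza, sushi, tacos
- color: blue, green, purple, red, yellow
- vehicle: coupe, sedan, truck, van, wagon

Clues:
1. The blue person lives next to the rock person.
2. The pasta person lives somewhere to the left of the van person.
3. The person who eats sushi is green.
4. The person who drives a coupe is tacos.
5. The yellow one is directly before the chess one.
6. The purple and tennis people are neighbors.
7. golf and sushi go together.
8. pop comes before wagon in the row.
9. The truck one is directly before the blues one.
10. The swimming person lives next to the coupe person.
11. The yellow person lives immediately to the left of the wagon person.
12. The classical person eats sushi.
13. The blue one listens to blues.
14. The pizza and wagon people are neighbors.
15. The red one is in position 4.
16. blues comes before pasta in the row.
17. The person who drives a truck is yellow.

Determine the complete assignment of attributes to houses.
Solution:

House | Music | Sport | Food | Color | Vehicle
----------------------------------------------
  1   | pop | soccer | pizza | yellow | truck
  2   | blues | chess | curry | blue | wagon
  3   | rock | swimming | pasta | purple | sedan
  4   | jazz | tennis | tacos | red | coupe
  5   | classical | golf | sushi | green | van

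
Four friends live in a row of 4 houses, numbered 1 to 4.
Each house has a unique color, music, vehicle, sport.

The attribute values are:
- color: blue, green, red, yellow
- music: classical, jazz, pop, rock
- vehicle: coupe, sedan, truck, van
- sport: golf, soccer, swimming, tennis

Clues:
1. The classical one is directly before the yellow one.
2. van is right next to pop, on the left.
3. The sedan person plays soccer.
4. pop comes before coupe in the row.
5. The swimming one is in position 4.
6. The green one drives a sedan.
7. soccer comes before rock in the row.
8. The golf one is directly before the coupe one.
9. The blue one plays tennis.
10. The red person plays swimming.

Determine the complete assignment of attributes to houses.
Solution:

House | Color | Music | Vehicle | Sport
---------------------------------------
  1   | green | jazz | sedan | soccer
  2   | blue | classical | van | tennis
  3   | yellow | pop | truck | golf
  4   | red | rock | coupe | swimming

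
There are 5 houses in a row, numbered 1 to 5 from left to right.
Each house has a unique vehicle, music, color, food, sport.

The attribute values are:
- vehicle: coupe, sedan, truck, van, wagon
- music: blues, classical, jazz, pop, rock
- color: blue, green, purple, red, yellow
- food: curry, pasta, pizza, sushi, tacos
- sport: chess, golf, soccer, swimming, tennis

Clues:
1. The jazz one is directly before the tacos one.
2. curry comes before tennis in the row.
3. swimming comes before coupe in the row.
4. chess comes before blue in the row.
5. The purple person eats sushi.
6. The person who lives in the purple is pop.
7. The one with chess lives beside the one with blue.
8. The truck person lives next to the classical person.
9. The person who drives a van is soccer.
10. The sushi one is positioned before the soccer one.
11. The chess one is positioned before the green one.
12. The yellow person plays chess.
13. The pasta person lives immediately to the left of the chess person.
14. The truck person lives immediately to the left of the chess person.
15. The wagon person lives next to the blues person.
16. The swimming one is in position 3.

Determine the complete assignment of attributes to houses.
Solution:

House | Vehicle | Music | Color | Food | Sport
----------------------------------------------
  1   | truck | jazz | red | pasta | golf
  2   | wagon | classical | yellow | tacos | chess
  3   | sedan | blues | blue | curry | swimming
  4   | coupe | pop | purple | sushi | tennis
  5   | van | rock | green | pizza | soccer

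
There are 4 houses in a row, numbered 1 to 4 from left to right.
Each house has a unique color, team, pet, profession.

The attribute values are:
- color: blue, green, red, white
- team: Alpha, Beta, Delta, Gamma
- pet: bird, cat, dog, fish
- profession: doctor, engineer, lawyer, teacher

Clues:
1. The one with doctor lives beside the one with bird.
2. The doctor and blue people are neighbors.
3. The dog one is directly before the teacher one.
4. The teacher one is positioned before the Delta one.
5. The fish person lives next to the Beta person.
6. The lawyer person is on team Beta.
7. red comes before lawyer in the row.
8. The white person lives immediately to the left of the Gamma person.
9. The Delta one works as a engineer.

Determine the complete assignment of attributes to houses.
Solution:

House | Color | Team | Pet | Profession
---------------------------------------
  1   | white | Alpha | dog | doctor
  2   | blue | Gamma | bird | teacher
  3   | red | Delta | fish | engineer
  4   | green | Beta | cat | lawyer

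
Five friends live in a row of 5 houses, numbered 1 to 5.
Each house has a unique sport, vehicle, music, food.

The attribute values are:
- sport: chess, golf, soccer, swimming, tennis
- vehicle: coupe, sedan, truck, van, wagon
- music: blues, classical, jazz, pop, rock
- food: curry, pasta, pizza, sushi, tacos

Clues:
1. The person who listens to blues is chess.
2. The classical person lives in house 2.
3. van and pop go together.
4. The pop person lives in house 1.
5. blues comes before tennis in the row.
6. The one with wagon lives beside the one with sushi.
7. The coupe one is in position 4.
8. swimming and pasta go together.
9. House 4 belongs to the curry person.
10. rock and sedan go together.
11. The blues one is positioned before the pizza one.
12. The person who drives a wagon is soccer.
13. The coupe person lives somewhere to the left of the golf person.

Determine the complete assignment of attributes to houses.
Solution:

House | Sport | Vehicle | Music | Food
--------------------------------------
  1   | swimming | van | pop | pasta
  2   | soccer | wagon | classical | tacos
  3   | chess | truck | blues | sushi
  4   | tennis | coupe | jazz | curry
  5   | golf | sedan | rock | pizza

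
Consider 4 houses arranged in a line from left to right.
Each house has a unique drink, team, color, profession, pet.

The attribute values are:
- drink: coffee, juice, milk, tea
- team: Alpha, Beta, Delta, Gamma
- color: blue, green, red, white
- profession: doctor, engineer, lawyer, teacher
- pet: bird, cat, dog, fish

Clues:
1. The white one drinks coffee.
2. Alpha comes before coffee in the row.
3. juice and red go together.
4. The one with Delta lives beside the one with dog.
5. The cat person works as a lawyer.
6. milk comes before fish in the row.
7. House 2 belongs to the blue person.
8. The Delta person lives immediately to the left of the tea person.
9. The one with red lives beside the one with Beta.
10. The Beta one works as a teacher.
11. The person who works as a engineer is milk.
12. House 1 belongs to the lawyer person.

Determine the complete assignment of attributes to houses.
Solution:

House | Drink | Team | Color | Profession | Pet
-----------------------------------------------
  1   | juice | Delta | red | lawyer | cat
  2   | tea | Beta | blue | teacher | dog
  3   | milk | Alpha | green | engineer | bird
  4   | coffee | Gamma | white | doctor | fish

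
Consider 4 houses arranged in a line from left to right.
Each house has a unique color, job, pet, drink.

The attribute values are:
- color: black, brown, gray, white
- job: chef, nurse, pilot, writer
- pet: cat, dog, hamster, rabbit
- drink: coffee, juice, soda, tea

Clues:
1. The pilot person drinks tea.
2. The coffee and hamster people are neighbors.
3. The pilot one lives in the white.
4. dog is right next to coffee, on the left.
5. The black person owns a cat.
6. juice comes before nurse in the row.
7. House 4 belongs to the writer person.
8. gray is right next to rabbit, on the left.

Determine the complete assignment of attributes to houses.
Solution:

House | Color | Job | Pet | Drink
---------------------------------
  1   | gray | chef | dog | juice
  2   | brown | nurse | rabbit | coffee
  3   | white | pilot | hamster | tea
  4   | black | writer | cat | soda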